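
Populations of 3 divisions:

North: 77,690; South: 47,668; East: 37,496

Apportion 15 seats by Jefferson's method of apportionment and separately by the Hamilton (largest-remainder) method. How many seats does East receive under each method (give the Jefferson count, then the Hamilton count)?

Jefferson: North 8, South 4, East 3.
Hamilton: North 7, South 4, East 4.
East gets 3 under Jefferson and 4 under Hamilton.

3 and 4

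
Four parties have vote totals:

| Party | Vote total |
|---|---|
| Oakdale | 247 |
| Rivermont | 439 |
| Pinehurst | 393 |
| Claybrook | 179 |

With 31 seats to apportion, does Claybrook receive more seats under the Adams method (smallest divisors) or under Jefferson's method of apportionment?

Adams: Oakdale 6, Rivermont 11, Pinehurst 9, Claybrook 5.
Jefferson: Oakdale 6, Rivermont 11, Pinehurst 10, Claybrook 4.
Claybrook gets 5 under Adams and 4 under Jefferson.

Adams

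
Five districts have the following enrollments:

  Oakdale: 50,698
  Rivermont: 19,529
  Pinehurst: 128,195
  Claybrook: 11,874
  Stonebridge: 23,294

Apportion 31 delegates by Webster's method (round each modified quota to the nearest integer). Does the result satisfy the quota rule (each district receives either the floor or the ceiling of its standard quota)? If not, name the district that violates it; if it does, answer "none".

Pinehurst

Standard quotas: Oakdale 6.728, Rivermont 2.592, Pinehurst 17.013, Claybrook 1.576, Stonebridge 3.091.
Webster allocation: Oakdale 7, Rivermont 3, Pinehurst 16, Claybrook 2, Stonebridge 3.
Pinehurst has quota 17.013 (lower 17, upper 18) but receives 16 — outside the quota interval.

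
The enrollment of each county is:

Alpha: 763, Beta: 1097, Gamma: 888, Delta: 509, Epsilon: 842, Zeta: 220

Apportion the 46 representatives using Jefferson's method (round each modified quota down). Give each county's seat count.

Alpha=8; Beta=12; Gamma=10; Delta=5; Epsilon=9; Zeta=2

Standard divisor 4319/46 ≈ 93.891; standard quotas: Alpha 8.126, Beta 11.684, Gamma 9.458, Delta 5.421, Epsilon 8.968, Zeta 2.343.
Rounding down gives 8, 11, 9, 5, 8, 2 = 43 seats, so the divisor must be adjusted.
With modified divisor 87: modified quotas Alpha 8.770, Beta 12.609, Gamma 10.207, Delta 5.851, Epsilon 9.678, Zeta 2.529.
Rounding down: Alpha 8, Beta 12, Gamma 10, Delta 5, Epsilon 9, Zeta 2 (total 46).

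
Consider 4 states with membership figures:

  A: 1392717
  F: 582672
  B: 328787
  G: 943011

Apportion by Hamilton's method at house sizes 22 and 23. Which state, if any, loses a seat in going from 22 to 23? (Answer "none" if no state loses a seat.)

none

At 22 seats: A 10, F 4, B 2, G 6.
At 23 seats: A 10, F 4, B 2, G 7.
No state's allocation decreased.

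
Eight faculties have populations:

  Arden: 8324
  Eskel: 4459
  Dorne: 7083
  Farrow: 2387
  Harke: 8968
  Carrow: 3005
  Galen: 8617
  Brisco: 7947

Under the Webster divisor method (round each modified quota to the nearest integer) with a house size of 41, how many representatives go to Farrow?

2

Standard divisor 50790/41 ≈ 1238.78; standard quotas: Arden 6.720, Eskel 3.600, Dorne 5.718, Farrow 1.927, Harke 7.239, Carrow 2.426, Galen 6.956, Brisco 6.415.
Rounding to the nearest integer gives Arden 7, Eskel 4, Dorne 6, Farrow 2, Harke 7, Carrow 2, Galen 7, Brisco 6 — total 41, matching the house size, so no adjustment is needed.
Farrow receives 2.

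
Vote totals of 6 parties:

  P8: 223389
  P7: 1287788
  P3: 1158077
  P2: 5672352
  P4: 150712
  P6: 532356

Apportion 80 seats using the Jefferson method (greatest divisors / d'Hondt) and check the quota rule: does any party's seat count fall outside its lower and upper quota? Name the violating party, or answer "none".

P2

Standard quotas: P8 1.980, P7 11.416, P3 10.266, P2 50.283, P4 1.336, P6 4.719.
Jefferson allocation: P8 2, P7 11, P3 10, P2 52, P4 1, P6 4.
P2 has quota 50.283 (lower 50, upper 51) but receives 52 — outside the quota interval.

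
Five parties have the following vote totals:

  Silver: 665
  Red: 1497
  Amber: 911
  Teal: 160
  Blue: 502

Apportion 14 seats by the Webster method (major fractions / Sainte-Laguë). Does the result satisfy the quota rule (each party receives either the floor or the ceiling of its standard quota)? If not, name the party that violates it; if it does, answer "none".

Standard quotas: Silver 2.493, Red 5.611, Amber 3.415, Teal 0.600, Blue 1.882.
Webster allocation: Silver 2, Red 6, Amber 3, Teal 1, Blue 2.
Every allocation lies between the lower and upper quota.

none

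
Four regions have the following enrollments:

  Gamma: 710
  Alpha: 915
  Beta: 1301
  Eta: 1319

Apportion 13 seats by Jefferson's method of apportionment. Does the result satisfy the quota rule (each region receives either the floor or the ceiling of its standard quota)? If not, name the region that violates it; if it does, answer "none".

none

Standard quotas: Gamma 2.174, Alpha 2.802, Beta 3.984, Eta 4.039.
Jefferson allocation: Gamma 2, Alpha 3, Beta 4, Eta 4.
Every allocation lies between the lower and upper quota.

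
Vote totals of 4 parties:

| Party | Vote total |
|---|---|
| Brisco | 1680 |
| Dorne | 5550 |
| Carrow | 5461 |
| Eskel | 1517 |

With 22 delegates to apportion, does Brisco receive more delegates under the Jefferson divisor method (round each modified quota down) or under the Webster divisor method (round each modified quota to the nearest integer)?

Jefferson: Brisco 2, Dorne 9, Carrow 9, Eskel 2.
Webster: Brisco 3, Dorne 9, Carrow 8, Eskel 2.
Brisco gets 2 under Jefferson and 3 under Webster.

Webster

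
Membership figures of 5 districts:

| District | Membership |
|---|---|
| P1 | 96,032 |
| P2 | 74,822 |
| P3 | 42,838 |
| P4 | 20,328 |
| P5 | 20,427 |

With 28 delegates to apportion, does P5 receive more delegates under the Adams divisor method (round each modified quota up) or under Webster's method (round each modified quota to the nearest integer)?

Adams

Adams: P1 10, P2 8, P3 5, P4 2, P5 3.
Webster: P1 11, P2 8, P3 5, P4 2, P5 2.
P5 gets 3 under Adams and 2 under Webster.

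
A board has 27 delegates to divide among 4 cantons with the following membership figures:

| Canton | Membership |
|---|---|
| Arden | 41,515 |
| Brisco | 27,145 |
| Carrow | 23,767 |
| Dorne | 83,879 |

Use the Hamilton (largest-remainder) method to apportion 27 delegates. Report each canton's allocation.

The standard divisor is 176306/27 ≈ 6529.852.
Standard quotas: Arden 6.3577, Brisco 4.1571, Carrow 3.6397, Dorne 12.8455.
Lower quotas: Arden 6, Brisco 4, Carrow 3, Dorne 12 (sum 25, leaving 2 seats).
Remainders in descending order: Dorne 0.8455, Carrow 0.6397, Arden 0.3577, Brisco 0.1571.
The surplus seats go to Dorne, Carrow.

Arden 6, Brisco 4, Carrow 4, Dorne 13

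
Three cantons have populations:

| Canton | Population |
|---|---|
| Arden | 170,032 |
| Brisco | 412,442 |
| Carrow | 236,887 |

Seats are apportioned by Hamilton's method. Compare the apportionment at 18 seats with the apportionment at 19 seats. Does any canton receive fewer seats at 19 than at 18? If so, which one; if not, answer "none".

At 18 seats: Arden 4, Brisco 9, Carrow 5.
At 19 seats: Arden 4, Brisco 10, Carrow 5.
No canton's allocation decreased.

none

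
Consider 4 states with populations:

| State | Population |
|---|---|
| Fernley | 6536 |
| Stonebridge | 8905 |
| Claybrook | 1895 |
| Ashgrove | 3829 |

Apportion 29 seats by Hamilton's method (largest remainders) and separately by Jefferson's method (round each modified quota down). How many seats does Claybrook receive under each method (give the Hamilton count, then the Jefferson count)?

Hamilton: Fernley 9, Stonebridge 12, Claybrook 3, Ashgrove 5.
Jefferson: Fernley 9, Stonebridge 13, Claybrook 2, Ashgrove 5.
Claybrook gets 3 under Hamilton and 2 under Jefferson.

3 and 2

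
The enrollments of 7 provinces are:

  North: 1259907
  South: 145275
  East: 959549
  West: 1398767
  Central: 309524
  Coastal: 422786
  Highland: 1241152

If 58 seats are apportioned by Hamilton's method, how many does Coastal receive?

4

The standard divisor is 5736960/58 ≈ 98913.103.
Standard quotas: North 12.7375, South 1.4687, East 9.7009, West 14.1414, Central 3.1293, Coastal 4.2743, Highland 12.5479.
Lower quotas: North 12, South 1, East 9, West 14, Central 3, Coastal 4, Highland 12 (sum 55, leaving 3 seats).
Remainders in descending order: North 0.7375, East 0.7009, Highland 0.5479, South 0.4687, Coastal 0.2743, West 0.1414, Central 0.1293.
Largest remainders: North, East, Highland receive the extra seats.
Coastal receives 4.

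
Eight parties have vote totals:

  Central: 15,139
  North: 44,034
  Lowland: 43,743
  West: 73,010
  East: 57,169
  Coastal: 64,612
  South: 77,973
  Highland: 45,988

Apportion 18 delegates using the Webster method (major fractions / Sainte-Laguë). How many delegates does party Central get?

Standard divisor 421668/18 ≈ 23426; standard quotas: Central 0.646, North 1.880, Lowland 1.867, West 3.117, East 2.440, Coastal 2.758, South 3.328, Highland 1.963.
Rounding to the nearest integer gives Central 1, North 2, Lowland 2, West 3, East 2, Coastal 3, South 3, Highland 2 — total 18, matching the house size, so no adjustment is needed.
Central receives 1.

1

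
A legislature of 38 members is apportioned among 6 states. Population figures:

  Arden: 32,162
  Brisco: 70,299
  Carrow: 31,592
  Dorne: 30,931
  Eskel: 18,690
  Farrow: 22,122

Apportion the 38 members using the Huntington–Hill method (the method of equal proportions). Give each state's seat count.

With divisor 5512: modified quotas Arden 5.835, Brisco 12.754, Carrow 5.731, Dorne 5.612, Eskel 3.391, Farrow 4.013.
Geometric-mean thresholds: Arden √(5·6)=5.477, Brisco √(12·13)=12.490, Carrow √(5·6)=5.477, Dorne √(5·6)=5.477, Eskel √(3·4)=3.464, Farrow √(4·5)=4.472.
Each quota rounded against its threshold gives Arden 6, Brisco 13, Carrow 6, Dorne 6, Eskel 3, Farrow 4 (total 38).

Arden=6; Brisco=13; Carrow=6; Dorne=6; Eskel=3; Farrow=4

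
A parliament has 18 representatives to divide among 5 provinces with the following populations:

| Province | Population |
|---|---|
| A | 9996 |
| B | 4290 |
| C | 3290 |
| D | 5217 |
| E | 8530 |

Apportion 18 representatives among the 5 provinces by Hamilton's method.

A=6, B=2, C=2, D=3, E=5

Total 31323; standard divisor 31323/18 ≈ 1740.167.
Standard quotas: A 5.7443, B 2.4653, C 1.8906, D 2.9980, E 4.9018.
Lower quotas: A 5, B 2, C 1, D 2, E 4 (sum 14, leaving 4 seats).
Remainders in descending order: D 0.9980, E 0.9018, C 0.8906, A 0.7443, B 0.4653.
Largest remainders: D, E, C, A receive the extra seats.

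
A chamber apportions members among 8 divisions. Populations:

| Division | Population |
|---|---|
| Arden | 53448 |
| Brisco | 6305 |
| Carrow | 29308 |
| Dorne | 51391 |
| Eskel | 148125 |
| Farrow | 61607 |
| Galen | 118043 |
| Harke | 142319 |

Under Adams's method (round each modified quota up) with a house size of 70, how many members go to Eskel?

17

Standard divisor 610546/70 ≈ 8722.086; standard quotas: Arden 6.128, Brisco 0.723, Carrow 3.360, Dorne 5.892, Eskel 16.983, Farrow 7.063, Galen 13.534, Harke 16.317.
Rounding up gives 7, 1, 4, 6, 17, 8, 14, 17 = 74 seats, so the divisor must be adjusted.
With modified divisor 9200: modified quotas Arden 5.810, Brisco 0.685, Carrow 3.186, Dorne 5.586, Eskel 16.101, Farrow 6.696, Galen 12.831, Harke 15.469.
Rounding up: Arden 6, Brisco 1, Carrow 4, Dorne 6, Eskel 17, Farrow 7, Galen 13, Harke 16 (total 70).
Eskel receives 17.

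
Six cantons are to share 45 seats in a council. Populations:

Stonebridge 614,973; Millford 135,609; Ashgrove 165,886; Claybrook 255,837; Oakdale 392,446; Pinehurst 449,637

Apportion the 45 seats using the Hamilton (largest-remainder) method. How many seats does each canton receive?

Standard divisor: 2014388 ÷ 45 ≈ 44764.178.
Standard quotas: Stonebridge 13.7381, Millford 3.0294, Ashgrove 3.7058, Claybrook 5.7152, Oakdale 8.7670, Pinehurst 10.0446.
Lower quotas: Stonebridge 13, Millford 3, Ashgrove 3, Claybrook 5, Oakdale 8, Pinehurst 10 (sum 42, leaving 3 seats).
Remainders in descending order: Oakdale 0.7670, Stonebridge 0.7381, Claybrook 0.7152, Ashgrove 0.7058, Pinehurst 0.0446, Millford 0.0294.
Largest remainders: Oakdale, Stonebridge, Claybrook receive the extra seats.

Stonebridge: 14; Millford: 3; Ashgrove: 3; Claybrook: 6; Oakdale: 9; Pinehurst: 10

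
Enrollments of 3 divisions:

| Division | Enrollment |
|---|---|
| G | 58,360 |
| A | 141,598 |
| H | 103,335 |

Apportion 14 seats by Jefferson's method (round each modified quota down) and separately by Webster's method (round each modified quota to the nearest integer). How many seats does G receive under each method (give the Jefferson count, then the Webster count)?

2 and 3

Jefferson: G 2, A 7, H 5.
Webster: G 3, A 6, H 5.
G gets 2 under Jefferson and 3 under Webster.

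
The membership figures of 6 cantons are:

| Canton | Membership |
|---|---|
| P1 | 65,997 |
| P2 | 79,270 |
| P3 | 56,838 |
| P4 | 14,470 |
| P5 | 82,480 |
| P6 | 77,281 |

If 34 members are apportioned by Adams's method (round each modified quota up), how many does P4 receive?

Standard divisor 376336/34 ≈ 11068.706; standard quotas: P1 5.962, P2 7.162, P3 5.135, P4 1.307, P5 7.452, P6 6.982.
Rounding up gives 6, 8, 6, 2, 8, 7 = 37 seats, so the divisor must be adjusted.
With modified divisor 12300: modified quotas P1 5.366, P2 6.445, P3 4.621, P4 1.176, P5 6.706, P6 6.283.
Rounding up: P1 6, P2 7, P3 5, P4 2, P5 7, P6 7 (total 34).
P4 receives 2.

2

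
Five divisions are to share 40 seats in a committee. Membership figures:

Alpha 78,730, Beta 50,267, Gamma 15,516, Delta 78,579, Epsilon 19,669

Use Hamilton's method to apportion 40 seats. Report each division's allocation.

Total 242761; standard divisor 242761/40 ≈ 6069.025.
Standard quotas: Alpha 12.9724, Beta 8.2825, Gamma 2.5566, Delta 12.9475, Epsilon 3.2409.
Lower quotas: Alpha 12, Beta 8, Gamma 2, Delta 12, Epsilon 3 (sum 37, leaving 3 seats).
Remainders in descending order: Alpha 0.9724, Delta 0.9475, Gamma 0.5566, Beta 0.2825, Epsilon 0.2409.
The surplus seats go to Alpha, Delta, Gamma.

Alpha=13; Beta=8; Gamma=3; Delta=13; Epsilon=3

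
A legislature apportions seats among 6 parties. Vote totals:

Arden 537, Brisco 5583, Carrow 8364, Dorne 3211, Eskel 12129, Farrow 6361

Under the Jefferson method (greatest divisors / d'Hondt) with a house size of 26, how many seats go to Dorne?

2

Standard divisor 36185/26 ≈ 1391.731; standard quotas: Arden 0.386, Brisco 4.012, Carrow 6.010, Dorne 2.307, Eskel 8.715, Farrow 4.571.
Rounding down gives 0, 4, 6, 2, 8, 4 = 24 seats, so the divisor must be adjusted.
With modified divisor 1240: modified quotas Arden 0.433, Brisco 4.502, Carrow 6.745, Dorne 2.590, Eskel 9.781, Farrow 5.130.
Rounding down: Arden 0, Brisco 4, Carrow 6, Dorne 2, Eskel 9, Farrow 5 (total 26).
Dorne receives 2.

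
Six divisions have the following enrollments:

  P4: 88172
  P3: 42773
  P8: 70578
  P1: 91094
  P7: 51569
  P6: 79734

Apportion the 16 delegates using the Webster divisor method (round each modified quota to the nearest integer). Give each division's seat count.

P4: 3, P3: 2, P8: 3, P1: 3, P7: 2, P6: 3

Standard divisor 423920/16 ≈ 26495; standard quotas: P4 3.328, P3 1.614, P8 2.664, P1 3.438, P7 1.946, P6 3.009.
Rounding to the nearest integer gives P4 3, P3 2, P8 3, P1 3, P7 2, P6 3 — total 16, matching the house size, so no adjustment is needed.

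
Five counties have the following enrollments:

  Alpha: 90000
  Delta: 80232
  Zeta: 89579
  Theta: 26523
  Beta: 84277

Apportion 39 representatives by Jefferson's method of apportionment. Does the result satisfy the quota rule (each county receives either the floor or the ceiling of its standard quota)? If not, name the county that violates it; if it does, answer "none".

none

Standard quotas: Alpha 9.471, Delta 8.443, Zeta 9.427, Theta 2.791, Beta 8.869.
Jefferson allocation: Alpha 10, Delta 8, Zeta 10, Theta 2, Beta 9.
Every allocation lies between the lower and upper quota.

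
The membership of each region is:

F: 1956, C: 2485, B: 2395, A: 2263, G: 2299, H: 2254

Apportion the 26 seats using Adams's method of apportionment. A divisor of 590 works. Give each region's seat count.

F 4, C 5, B 5, A 4, G 4, H 4

With modified divisor 590: modified quotas F 3.315, C 4.212, B 4.059, A 3.836, G 3.897, H 3.820.
Rounding up: F 4, C 5, B 5, A 4, G 4, H 4 (total 26).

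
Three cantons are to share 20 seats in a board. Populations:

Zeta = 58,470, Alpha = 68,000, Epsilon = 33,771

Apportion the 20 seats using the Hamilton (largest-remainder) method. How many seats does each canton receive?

Standard divisor: 160241 ÷ 20 ≈ 8012.05.
Standard quotas: Zeta 7.2978, Alpha 8.4872, Epsilon 4.2150.
Lower quotas: Zeta 7, Alpha 8, Epsilon 4 (sum 19, leaving 1 seat).
Remainders in descending order: Alpha 0.4872, Zeta 0.2978, Epsilon 0.2150.
Largest remainder: Alpha receives the extra seat.

Zeta 7, Alpha 9, Epsilon 4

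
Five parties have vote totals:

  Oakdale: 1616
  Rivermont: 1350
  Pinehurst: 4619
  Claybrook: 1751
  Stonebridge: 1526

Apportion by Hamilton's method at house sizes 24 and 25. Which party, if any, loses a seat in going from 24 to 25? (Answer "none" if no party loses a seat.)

At 24 seats: Oakdale 4, Rivermont 3, Pinehurst 10, Claybrook 4, Stonebridge 3.
At 25 seats: Oakdale 4, Rivermont 3, Pinehurst 11, Claybrook 4, Stonebridge 3.
No party's allocation decreased.

none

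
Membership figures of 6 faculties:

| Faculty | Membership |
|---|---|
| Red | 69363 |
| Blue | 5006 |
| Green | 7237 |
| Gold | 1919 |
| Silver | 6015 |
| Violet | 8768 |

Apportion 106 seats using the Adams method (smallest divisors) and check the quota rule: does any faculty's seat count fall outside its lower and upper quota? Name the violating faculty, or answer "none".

Red

Standard quotas: Red 74.790, Blue 5.398, Green 7.803, Gold 2.069, Silver 6.486, Violet 9.454.
Adams allocation: Red 73, Blue 6, Green 8, Gold 2, Silver 7, Violet 10.
Red has quota 74.790 (lower 74, upper 75) but receives 73 — outside the quota interval.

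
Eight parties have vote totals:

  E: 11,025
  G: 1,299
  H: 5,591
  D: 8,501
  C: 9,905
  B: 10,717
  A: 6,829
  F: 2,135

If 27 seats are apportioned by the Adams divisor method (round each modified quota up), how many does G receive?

Standard divisor 56002/27 ≈ 2074.148; standard quotas: E 5.315, G 0.626, H 2.696, D 4.099, C 4.775, B 5.167, A 3.292, F 1.029.
Rounding up gives 6, 1, 3, 5, 5, 6, 4, 2 = 32 seats, so the divisor must be adjusted.
With modified divisor 2400: modified quotas E 4.594, G 0.541, H 2.330, D 3.542, C 4.127, B 4.465, A 2.845, F 0.890.
Rounding up: E 5, G 1, H 3, D 4, C 5, B 5, A 3, F 1 (total 27).
G receives 1.

1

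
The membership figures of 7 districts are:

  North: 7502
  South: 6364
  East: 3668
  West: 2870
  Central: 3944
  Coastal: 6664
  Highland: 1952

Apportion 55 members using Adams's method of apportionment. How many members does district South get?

10

Standard divisor 32964/55 ≈ 599.345; standard quotas: North 12.517, South 10.618, East 6.120, West 4.789, Central 6.581, Coastal 11.119, Highland 3.257.
Rounding up gives 13, 11, 7, 5, 7, 12, 4 = 59 seats, so the divisor must be adjusted.
With modified divisor 640: modified quotas North 11.722, South 9.944, East 5.731, West 4.484, Central 6.162, Coastal 10.412, Highland 3.050.
Rounding up: North 12, South 10, East 6, West 5, Central 7, Coastal 11, Highland 4 (total 55).
South receives 10.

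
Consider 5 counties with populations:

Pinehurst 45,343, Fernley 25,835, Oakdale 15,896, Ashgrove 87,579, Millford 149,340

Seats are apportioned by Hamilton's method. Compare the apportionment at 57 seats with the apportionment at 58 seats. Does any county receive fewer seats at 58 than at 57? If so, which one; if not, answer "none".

Fernley

At 57 seats: Pinehurst 8, Fernley 5, Oakdale 3, Ashgrove 15, Millford 26.
At 58 seats: Pinehurst 8, Fernley 4, Oakdale 3, Ashgrove 16, Millford 27.
Fernley drops from 5 to 4.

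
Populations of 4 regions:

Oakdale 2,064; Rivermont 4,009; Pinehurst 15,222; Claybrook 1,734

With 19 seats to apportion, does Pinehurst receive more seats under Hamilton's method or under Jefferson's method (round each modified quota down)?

Jefferson

Hamilton: Oakdale 2, Rivermont 3, Pinehurst 13, Claybrook 1.
Jefferson: Oakdale 1, Rivermont 3, Pinehurst 14, Claybrook 1.
Pinehurst gets 13 under Hamilton and 14 under Jefferson.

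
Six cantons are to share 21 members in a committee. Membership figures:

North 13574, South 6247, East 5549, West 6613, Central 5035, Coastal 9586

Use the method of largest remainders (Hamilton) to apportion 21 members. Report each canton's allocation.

North: 6, South: 3, East: 3, West: 3, Central: 2, Coastal: 4

The standard divisor is 46604/21 ≈ 2219.238.
Standard quotas: North 6.1165, South 2.8149, East 2.5004, West 2.9799, Central 2.2688, Coastal 4.3195.
Lower quotas: North 6, South 2, East 2, West 2, Central 2, Coastal 4 (sum 18, leaving 3 seats).
Remainders in descending order: West 0.9799, South 0.8149, East 0.5004, Coastal 0.3195, Central 0.2688, North 0.1165.
The surplus seats go to West, South, East.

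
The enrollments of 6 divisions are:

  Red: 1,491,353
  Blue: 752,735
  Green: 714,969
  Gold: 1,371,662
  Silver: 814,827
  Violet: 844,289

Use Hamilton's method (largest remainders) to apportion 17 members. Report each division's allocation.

Red: 4, Blue: 2, Green: 2, Gold: 4, Silver: 2, Violet: 3

The standard divisor is 5989835/17 ≈ 352343.235.
Standard quotas: Red 4.2327, Blue 2.1364, Green 2.0292, Gold 3.8930, Silver 2.3126, Violet 2.3962.
Lower quotas: Red 4, Blue 2, Green 2, Gold 3, Silver 2, Violet 2 (sum 15, leaving 2 seats).
Remainders in descending order: Gold 0.8930, Violet 0.3962, Silver 0.3126, Red 0.2327, Blue 0.1364, Green 0.0292.
The surplus seats go to Gold, Violet.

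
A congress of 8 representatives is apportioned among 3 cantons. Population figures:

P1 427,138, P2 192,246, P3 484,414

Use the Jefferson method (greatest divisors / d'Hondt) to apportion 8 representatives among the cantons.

Standard divisor 1103798/8 ≈ 137974.75; standard quotas: P1 3.096, P2 1.393, P3 3.511.
Rounding down gives 3, 1, 3 = 7 seats, so the divisor must be adjusted.
With modified divisor 113900: modified quotas P1 3.750, P2 1.688, P3 4.253.
Rounding down: P1 3, P2 1, P3 4 (total 8).

P1=3, P2=1, P3=4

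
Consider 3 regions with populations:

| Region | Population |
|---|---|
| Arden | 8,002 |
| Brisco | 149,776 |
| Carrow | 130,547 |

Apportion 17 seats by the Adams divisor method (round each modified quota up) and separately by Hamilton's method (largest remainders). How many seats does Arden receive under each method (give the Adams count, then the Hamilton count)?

1 and 0

Adams: Arden 1, Brisco 9, Carrow 7.
Hamilton: Arden 0, Brisco 9, Carrow 8.
Arden gets 1 under Adams and 0 under Hamilton.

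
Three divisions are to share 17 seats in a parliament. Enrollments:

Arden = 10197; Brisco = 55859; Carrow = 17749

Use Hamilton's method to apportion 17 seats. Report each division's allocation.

The standard divisor is 83805/17 ≈ 4929.706.
Standard quotas: Arden 2.0685, Brisco 11.3311, Carrow 3.6004.
Lower quotas: Arden 2, Brisco 11, Carrow 3 (sum 16, leaving 1 seat).
Remainders in descending order: Carrow 0.6004, Brisco 0.3311, Arden 0.0685.
The surplus seat goes to Carrow.

Arden 2, Brisco 11, Carrow 4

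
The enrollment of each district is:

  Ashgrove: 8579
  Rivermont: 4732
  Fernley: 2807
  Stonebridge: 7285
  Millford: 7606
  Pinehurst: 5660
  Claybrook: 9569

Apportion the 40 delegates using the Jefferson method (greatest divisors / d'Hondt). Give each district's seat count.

Standard divisor 46238/40 ≈ 1155.95; standard quotas: Ashgrove 7.422, Rivermont 4.094, Fernley 2.428, Stonebridge 6.302, Millford 6.580, Pinehurst 4.896, Claybrook 8.278.
Rounding down gives 7, 4, 2, 6, 6, 4, 8 = 37 seats, so the divisor must be adjusted.
With modified divisor 1068: modified quotas Ashgrove 8.033, Rivermont 4.431, Fernley 2.628, Stonebridge 6.821, Millford 7.122, Pinehurst 5.300, Claybrook 8.960.
Rounding down: Ashgrove 8, Rivermont 4, Fernley 2, Stonebridge 6, Millford 7, Pinehurst 5, Claybrook 8 (total 40).

Ashgrove: 8, Rivermont: 4, Fernley: 2, Stonebridge: 6, Millford: 7, Pinehurst: 5, Claybrook: 8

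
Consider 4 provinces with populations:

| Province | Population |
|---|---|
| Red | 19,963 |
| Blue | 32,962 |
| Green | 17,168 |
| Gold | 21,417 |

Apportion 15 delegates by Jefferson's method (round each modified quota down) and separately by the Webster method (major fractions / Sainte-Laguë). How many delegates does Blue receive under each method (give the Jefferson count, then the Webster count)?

6 and 5

Jefferson: Red 3, Blue 6, Green 3, Gold 3.
Webster: Red 3, Blue 5, Green 3, Gold 4.
Blue gets 6 under Jefferson and 5 under Webster.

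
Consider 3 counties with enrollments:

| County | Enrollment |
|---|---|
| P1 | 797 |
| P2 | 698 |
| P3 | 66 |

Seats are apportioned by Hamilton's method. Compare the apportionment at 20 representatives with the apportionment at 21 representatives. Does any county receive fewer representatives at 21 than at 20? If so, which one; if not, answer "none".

none

At 20 seats: P1 10, P2 9, P3 1.
At 21 seats: P1 11, P2 9, P3 1.
No county's allocation decreased.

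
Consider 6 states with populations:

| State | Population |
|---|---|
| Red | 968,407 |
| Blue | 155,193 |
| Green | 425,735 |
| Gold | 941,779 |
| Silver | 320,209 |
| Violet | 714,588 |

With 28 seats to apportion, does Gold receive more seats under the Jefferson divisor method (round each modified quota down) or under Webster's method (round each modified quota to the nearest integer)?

Jefferson

Jefferson: Red 8, Blue 1, Green 3, Gold 8, Silver 2, Violet 6.
Webster: Red 8, Blue 1, Green 3, Gold 7, Silver 3, Violet 6.
Gold gets 8 under Jefferson and 7 under Webster.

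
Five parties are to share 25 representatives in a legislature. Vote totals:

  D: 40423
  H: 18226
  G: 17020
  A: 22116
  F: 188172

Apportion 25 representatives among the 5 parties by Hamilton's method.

D 4, H 2, G 1, A 2, F 16

Total 285957; standard divisor 285957/25 ≈ 11438.28.
Standard quotas: D 3.5340, H 1.5934, G 1.4880, A 1.9335, F 16.4511.
Lower quotas: D 3, H 1, G 1, A 1, F 16 (sum 22, leaving 3 seats).
Remainders in descending order: A 0.9335, H 0.5934, D 0.5340, G 0.4880, F 0.4511.
The surplus seats go to A, H, D.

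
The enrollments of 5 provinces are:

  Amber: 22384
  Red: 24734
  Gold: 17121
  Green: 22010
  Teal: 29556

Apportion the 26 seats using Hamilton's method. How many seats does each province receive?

Amber=5; Red=5; Gold=4; Green=5; Teal=7

Standard divisor: 115805 ÷ 26 ≈ 4454.038.
Standard quotas: Amber 5.0256, Red 5.5532, Gold 3.8439, Green 4.9416, Teal 6.6358.
Lower quotas: Amber 5, Red 5, Gold 3, Green 4, Teal 6 (sum 23, leaving 3 seats).
Remainders in descending order: Green 0.9416, Gold 0.8439, Teal 0.6358, Red 0.5532, Amber 0.0256.
The surplus seats go to Green, Gold, Teal.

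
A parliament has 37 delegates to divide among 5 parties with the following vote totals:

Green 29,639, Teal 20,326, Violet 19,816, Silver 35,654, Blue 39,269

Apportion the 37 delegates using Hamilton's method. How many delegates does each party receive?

Standard divisor: 144704 ÷ 37 ≈ 3910.919.
Standard quotas: Green 7.5785, Teal 5.1972, Violet 5.0668, Silver 9.1165, Blue 10.0409.
Lower quotas: Green 7, Teal 5, Violet 5, Silver 9, Blue 10 (sum 36, leaving 1 seat).
Remainders in descending order: Green 0.5785, Teal 0.1972, Silver 0.1165, Violet 0.0668, Blue 0.0409.
The surplus seat goes to Green.

Green 8; Teal 5; Violet 5; Silver 9; Blue 10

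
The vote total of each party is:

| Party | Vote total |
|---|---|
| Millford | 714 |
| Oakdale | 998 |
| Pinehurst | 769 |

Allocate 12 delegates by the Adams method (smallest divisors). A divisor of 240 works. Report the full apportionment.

With modified divisor 240: modified quotas Millford 2.975, Oakdale 4.158, Pinehurst 3.204.
Rounding up: Millford 3, Oakdale 5, Pinehurst 4 (total 12).

Millford 3, Oakdale 5, Pinehurst 4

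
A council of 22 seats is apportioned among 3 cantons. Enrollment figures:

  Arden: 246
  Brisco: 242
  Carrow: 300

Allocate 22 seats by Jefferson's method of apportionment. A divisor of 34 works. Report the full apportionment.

With modified divisor 34: modified quotas Arden 7.235, Brisco 7.118, Carrow 8.824.
Rounding down: Arden 7, Brisco 7, Carrow 8 (total 22).

Arden: 7; Brisco: 7; Carrow: 8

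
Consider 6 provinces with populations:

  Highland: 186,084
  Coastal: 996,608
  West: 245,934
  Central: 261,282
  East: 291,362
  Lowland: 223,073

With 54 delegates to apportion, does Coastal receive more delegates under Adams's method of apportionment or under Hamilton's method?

Hamilton

Adams: Highland 5, Coastal 23, West 6, Central 7, East 7, Lowland 6.
Hamilton: Highland 5, Coastal 24, West 6, Central 6, East 7, Lowland 6.
Coastal gets 23 under Adams and 24 under Hamilton.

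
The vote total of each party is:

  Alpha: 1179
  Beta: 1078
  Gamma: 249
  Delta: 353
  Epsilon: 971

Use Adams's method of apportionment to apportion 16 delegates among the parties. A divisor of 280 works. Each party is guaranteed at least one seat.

With modified divisor 280: modified quotas Alpha 4.211, Beta 3.850, Gamma 0.889, Delta 1.261, Epsilon 3.468.
Rounding up: Alpha 5, Beta 4, Gamma 1, Delta 2, Epsilon 4 (total 16).

Alpha 5, Beta 4, Gamma 1, Delta 2, Epsilon 4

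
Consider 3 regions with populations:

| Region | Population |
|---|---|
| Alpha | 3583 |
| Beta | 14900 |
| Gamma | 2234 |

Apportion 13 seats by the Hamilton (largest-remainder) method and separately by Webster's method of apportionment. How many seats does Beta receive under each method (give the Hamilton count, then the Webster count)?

Hamilton: Alpha 2, Beta 9, Gamma 2.
Webster: Alpha 2, Beta 10, Gamma 1.
Beta gets 9 under Hamilton and 10 under Webster.

9 and 10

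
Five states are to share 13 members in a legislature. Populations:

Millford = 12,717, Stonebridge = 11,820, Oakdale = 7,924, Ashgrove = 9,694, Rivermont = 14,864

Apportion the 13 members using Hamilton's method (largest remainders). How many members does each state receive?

Millford 3, Stonebridge 3, Oakdale 2, Ashgrove 2, Rivermont 3

Standard divisor: 57019 ÷ 13 ≈ 4386.077.
Standard quotas: Millford 2.8994, Stonebridge 2.6949, Oakdale 1.8066, Ashgrove 2.2102, Rivermont 3.3889.
Lower quotas: Millford 2, Stonebridge 2, Oakdale 1, Ashgrove 2, Rivermont 3 (sum 10, leaving 3 seats).
Remainders in descending order: Millford 0.8994, Oakdale 0.8066, Stonebridge 0.6949, Rivermont 0.3889, Ashgrove 0.2102.
Largest remainders: Millford, Oakdale, Stonebridge receive the extra seats.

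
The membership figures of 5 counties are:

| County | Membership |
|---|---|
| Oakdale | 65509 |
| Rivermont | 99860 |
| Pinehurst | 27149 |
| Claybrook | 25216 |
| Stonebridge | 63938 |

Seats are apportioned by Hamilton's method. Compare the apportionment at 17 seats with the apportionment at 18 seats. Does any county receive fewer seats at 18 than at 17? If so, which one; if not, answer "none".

At 17 seats: Oakdale 4, Rivermont 6, Pinehurst 2, Claybrook 1, Stonebridge 4.
At 18 seats: Oakdale 4, Rivermont 6, Pinehurst 2, Claybrook 2, Stonebridge 4.
No county's allocation decreased.

none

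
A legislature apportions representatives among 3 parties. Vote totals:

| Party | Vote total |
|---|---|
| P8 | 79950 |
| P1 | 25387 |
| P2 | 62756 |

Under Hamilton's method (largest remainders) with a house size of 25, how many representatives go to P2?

9

Standard divisor: 168093 ÷ 25 ≈ 6723.72.
Standard quotas: P8 11.8907, P1 3.7757, P2 9.3335.
Lower quotas: P8 11, P1 3, P2 9 (sum 23, leaving 2 seats).
Remainders in descending order: P8 0.8907, P1 0.7757, P2 0.3335.
Largest remainders: P8, P1 receive the extra seats.
P2 receives 9.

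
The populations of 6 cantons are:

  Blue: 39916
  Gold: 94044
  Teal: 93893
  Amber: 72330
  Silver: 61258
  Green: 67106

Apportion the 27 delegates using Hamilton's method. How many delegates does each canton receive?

Blue: 2, Gold: 6, Teal: 6, Amber: 5, Silver: 4, Green: 4

Total 428547; standard divisor 428547/27 ≈ 15872.111.
Standard quotas: Blue 2.5149, Gold 5.9251, Teal 5.9156, Amber 4.5570, Silver 3.8595, Green 4.2279.
Lower quotas: Blue 2, Gold 5, Teal 5, Amber 4, Silver 3, Green 4 (sum 23, leaving 4 seats).
Remainders in descending order: Gold 0.9251, Teal 0.9156, Silver 0.8595, Amber 0.5570, Blue 0.5149, Green 0.2279.
The surplus seats go to Gold, Teal, Silver, Amber.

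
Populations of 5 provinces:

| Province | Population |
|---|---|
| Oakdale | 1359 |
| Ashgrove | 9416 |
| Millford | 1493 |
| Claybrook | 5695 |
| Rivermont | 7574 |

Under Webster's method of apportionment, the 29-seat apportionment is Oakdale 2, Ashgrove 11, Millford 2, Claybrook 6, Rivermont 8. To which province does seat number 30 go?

Rivermont

Priority for the next seat is population ÷ (current seats + 0.5).
Priorities: Oakdale 543.600, Ashgrove 818.783, Millford 597.200, Claybrook 876.154, Rivermont 891.059.
Highest priority: Rivermont.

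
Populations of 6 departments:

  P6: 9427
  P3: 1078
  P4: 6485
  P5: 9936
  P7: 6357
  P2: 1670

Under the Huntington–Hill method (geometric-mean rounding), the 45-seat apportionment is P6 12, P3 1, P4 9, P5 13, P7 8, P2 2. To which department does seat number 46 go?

Priority for the next seat is population ÷ (√(s·(s+1))).
Priorities: P6 754.764, P3 762.261, P4 683.579, P5 736.505, P7 749.180, P2 681.775.
Highest priority: P3.

P3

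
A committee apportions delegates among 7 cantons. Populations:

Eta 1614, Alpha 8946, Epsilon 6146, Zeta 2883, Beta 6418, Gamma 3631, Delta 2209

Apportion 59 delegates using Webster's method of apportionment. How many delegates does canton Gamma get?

7

Standard divisor 31847/59 ≈ 539.78; standard quotas: Eta 2.990, Alpha 16.573, Epsilon 11.386, Zeta 5.341, Beta 11.890, Gamma 6.727, Delta 4.092.
Rounding to the nearest integer gives Eta 3, Alpha 17, Epsilon 11, Zeta 5, Beta 12, Gamma 7, Delta 4 — total 59, matching the house size, so no adjustment is needed.
Gamma receives 7.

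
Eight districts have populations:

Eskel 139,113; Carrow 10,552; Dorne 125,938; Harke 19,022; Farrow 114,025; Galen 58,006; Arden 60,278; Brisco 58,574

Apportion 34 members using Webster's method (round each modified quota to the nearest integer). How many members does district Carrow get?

1

Standard divisor 585508/34 ≈ 17220.824; standard quotas: Eskel 8.078, Carrow 0.613, Dorne 7.313, Harke 1.105, Farrow 6.621, Galen 3.368, Arden 3.500, Brisco 3.401.
Rounding to the nearest integer gives Eskel 8, Carrow 1, Dorne 7, Harke 1, Farrow 7, Galen 3, Arden 4, Brisco 3 — total 34, matching the house size, so no adjustment is needed.
Carrow receives 1.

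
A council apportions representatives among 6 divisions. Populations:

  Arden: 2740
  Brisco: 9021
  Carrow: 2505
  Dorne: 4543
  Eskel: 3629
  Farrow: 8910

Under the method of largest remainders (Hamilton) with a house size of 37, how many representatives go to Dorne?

The standard divisor is 31348/37 ≈ 847.243.
Standard quotas: Arden 3.2340, Brisco 10.6475, Carrow 2.9566, Dorne 5.3621, Eskel 4.2833, Farrow 10.5165.
Lower quotas: Arden 3, Brisco 10, Carrow 2, Dorne 5, Eskel 4, Farrow 10 (sum 34, leaving 3 seats).
Remainders in descending order: Carrow 0.9566, Brisco 0.6475, Farrow 0.5165, Dorne 0.3621, Eskel 0.2833, Arden 0.2340.
The surplus seats go to Carrow, Brisco, Farrow.
Dorne receives 5.

5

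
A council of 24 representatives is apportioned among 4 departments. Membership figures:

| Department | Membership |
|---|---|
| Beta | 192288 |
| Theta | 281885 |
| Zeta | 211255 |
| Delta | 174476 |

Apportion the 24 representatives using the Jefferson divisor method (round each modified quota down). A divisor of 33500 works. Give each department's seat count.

Beta: 5, Theta: 8, Zeta: 6, Delta: 5

With modified divisor 33500: modified quotas Beta 5.740, Theta 8.414, Zeta 6.306, Delta 5.208.
Rounding down: Beta 5, Theta 8, Zeta 6, Delta 5 (total 24).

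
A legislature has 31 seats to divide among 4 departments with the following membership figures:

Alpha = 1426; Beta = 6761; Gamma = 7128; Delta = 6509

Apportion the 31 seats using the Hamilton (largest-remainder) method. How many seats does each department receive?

Total 21824; standard divisor 21824/31 = 704.
Standard quotas: Alpha 2.0256, Beta 9.6037, Gamma 10.1250, Delta 9.2457.
Lower quotas: Alpha 2, Beta 9, Gamma 10, Delta 9 (sum 30, leaving 1 seat).
Remainders in descending order: Beta 0.6037, Delta 0.2457, Gamma 0.1250, Alpha 0.0256.
Largest remainder: Beta receives the extra seat.

Alpha 2, Beta 10, Gamma 10, Delta 9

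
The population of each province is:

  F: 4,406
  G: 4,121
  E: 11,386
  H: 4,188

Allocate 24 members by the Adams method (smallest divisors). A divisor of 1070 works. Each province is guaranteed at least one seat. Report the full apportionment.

With modified divisor 1070: modified quotas F 4.118, G 3.851, E 10.641, H 3.914.
Rounding up: F 5, G 4, E 11, H 4 (total 24).

F 5; G 4; E 11; H 4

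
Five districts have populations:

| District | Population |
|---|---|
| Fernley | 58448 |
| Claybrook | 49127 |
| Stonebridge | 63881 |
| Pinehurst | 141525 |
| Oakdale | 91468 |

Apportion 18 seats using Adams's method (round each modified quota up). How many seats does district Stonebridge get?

3

Standard divisor 404449/18 ≈ 22469.389; standard quotas: Fernley 2.601, Claybrook 2.186, Stonebridge 2.843, Pinehurst 6.299, Oakdale 4.071.
Rounding up gives 3, 3, 3, 7, 5 = 21 seats, so the divisor must be adjusted.
With modified divisor 26400: modified quotas Fernley 2.214, Claybrook 1.861, Stonebridge 2.420, Pinehurst 5.361, Oakdale 3.465.
Rounding up: Fernley 3, Claybrook 2, Stonebridge 3, Pinehurst 6, Oakdale 4 (total 18).
Stonebridge receives 3.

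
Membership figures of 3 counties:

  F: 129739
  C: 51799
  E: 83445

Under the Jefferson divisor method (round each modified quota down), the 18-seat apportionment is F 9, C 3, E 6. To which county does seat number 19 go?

F

Priority for the next seat is population ÷ (current seats + 1).
Priorities: F 12973.900, C 12949.750, E 11920.714.
Highest priority: F.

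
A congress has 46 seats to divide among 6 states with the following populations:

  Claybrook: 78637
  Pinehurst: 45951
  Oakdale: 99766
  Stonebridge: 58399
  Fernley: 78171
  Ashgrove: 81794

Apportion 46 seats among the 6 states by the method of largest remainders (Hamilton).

The standard divisor is 442718/46 ≈ 9624.304.
Standard quotas: Claybrook 8.1707, Pinehurst 4.7745, Oakdale 10.3660, Stonebridge 6.0679, Fernley 8.1222, Ashgrove 8.4987.
Lower quotas: Claybrook 8, Pinehurst 4, Oakdale 10, Stonebridge 6, Fernley 8, Ashgrove 8 (sum 44, leaving 2 seats).
Remainders in descending order: Pinehurst 0.7745, Ashgrove 0.4987, Oakdale 0.3660, Claybrook 0.1707, Fernley 0.1222, Stonebridge 0.0679.
Largest remainders: Pinehurst, Ashgrove receive the extra seats.

Claybrook: 8, Pinehurst: 5, Oakdale: 10, Stonebridge: 6, Fernley: 8, Ashgrove: 9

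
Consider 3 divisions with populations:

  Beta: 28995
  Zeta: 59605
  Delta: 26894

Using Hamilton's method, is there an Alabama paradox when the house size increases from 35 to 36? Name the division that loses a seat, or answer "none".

At 35 seats: Beta 9, Zeta 18, Delta 8.
At 36 seats: Beta 9, Zeta 19, Delta 8.
No division's allocation decreased.

none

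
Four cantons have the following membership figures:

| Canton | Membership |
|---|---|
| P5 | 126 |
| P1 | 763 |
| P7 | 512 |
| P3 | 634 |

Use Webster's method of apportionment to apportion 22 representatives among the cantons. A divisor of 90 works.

P5 1, P1 8, P7 6, P3 7

With modified divisor 90: modified quotas P5 1.400, P1 8.478, P7 5.689, P3 7.044.
Rounding to the nearest integer: P5 1, P1 8, P7 6, P3 7 (total 22).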